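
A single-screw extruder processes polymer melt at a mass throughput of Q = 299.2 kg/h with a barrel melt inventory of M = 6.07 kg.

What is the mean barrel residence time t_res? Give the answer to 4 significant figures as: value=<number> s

value=73.03 s

Q_s = Q / 3600 = 299.2 / 3600 = 0.0831111 kg/s
Mean residence time: t_res = M/Q_s = 6.07 kg / 0.0831111 kg/s = 73.0348 s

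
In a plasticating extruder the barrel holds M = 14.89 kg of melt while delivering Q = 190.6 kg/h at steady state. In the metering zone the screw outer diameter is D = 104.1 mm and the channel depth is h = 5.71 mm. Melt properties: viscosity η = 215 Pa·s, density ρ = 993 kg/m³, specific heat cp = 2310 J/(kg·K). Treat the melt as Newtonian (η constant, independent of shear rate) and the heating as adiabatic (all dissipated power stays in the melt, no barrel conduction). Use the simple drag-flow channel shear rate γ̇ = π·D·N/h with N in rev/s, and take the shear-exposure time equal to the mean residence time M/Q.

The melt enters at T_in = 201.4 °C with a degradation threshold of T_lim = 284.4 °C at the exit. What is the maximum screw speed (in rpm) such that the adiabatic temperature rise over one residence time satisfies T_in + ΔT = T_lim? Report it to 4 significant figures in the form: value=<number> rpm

value=58.78 rpm

Q_s = Q / 3600 = 190.6 / 3600 = 0.0529444 kg/s
Mean residence time: t_res = M/Q_s = 14.89 kg / 0.0529444 kg/s = 281.238 s
Geometry in SI: D = 104.1 mm → 0.1041 m, h = 5.71 mm → 0.00571 m
ΔT_a = T_lim − T_in = 284.4 − 201.4 = 83 K
Invert ΔT = ηγ̇²t_res/(ρcp) for γ̇: γ̇_max² = ΔT_a ρ cp / (η t_res) = 83·993·2310 / (215·281.238) = 3148.67 s⁻²
γ̇_max = sqrt(3148.67) = 56.113 s⁻¹
N_max = γ̇_max h / (πD) = 56.113·0.00571/(π·0.1041) = 0.979713 rev/s → ×60 = 58.7828 rpm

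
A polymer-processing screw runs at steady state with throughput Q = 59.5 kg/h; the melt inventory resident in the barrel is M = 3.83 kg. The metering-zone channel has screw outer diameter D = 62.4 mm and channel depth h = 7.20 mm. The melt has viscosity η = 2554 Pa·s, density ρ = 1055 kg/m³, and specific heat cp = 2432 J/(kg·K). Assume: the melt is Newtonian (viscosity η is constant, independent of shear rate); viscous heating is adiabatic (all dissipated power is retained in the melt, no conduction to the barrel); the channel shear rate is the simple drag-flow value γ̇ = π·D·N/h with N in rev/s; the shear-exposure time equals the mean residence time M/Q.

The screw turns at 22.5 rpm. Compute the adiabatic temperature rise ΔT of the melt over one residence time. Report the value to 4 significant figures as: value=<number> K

Convert throughput: Q = 59.5 kg/h = 59.5/3600 = 0.0165278 kg/s
t_res = M / Q_s = 3.83 ÷ 0.0165278 = 231.731 s
Convert to SI: D = 0.0624 m, h = 0.0072 m, N = 22.5/60 = 0.375 rev/s
γ̇ = π·D·N / h = π · 0.0624 · 0.375 / 0.0072 = 10.2102 s⁻¹
ΔT = η·γ̇²·t_res / (ρ·cp) = 2554 · (10.2102)² · 231.731 / (1055 · 2432) = 24.0467 K

value=24.05 K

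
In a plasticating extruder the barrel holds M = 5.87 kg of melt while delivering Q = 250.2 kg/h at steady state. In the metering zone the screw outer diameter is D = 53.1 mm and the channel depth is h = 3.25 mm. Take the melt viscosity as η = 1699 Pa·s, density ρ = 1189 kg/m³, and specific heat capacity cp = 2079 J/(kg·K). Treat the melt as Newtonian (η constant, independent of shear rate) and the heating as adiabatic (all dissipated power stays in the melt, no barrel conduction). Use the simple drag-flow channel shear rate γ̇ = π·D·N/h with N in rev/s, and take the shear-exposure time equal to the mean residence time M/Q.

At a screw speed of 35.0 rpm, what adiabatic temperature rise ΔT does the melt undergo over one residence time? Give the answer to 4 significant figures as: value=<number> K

Q_s = Q / 3600 = 250.2 / 3600 = 0.0695 kg/s
Mean residence time: t_res = M/Q_s = 5.87 kg / 0.0695 kg/s = 84.4604 s
D = 53.1 mm = 0.0531 m;  h = 3.25 mm = 0.00325 m;  N = 35.0 rpm / 60 = 0.583333 rev/s
γ̇ = π·D·N / h = π · 0.0531 · 0.583333 / 0.00325 = 29.9418 s⁻¹
Adiabatic rise: ΔT = η γ̇² t_res / (ρ cp) = 1699·(29.9418)²·84.4604 / (1189·2079) = 52.0434 K

value=52.04 K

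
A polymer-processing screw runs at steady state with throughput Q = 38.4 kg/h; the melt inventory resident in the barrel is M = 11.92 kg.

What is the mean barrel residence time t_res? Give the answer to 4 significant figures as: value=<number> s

value=1118. s

Q_s = Q / 3600 = 38.4 / 3600 = 0.0106667 kg/s
t_res = M / Q_s = 11.92 / 0.0106667 = 1117.5 s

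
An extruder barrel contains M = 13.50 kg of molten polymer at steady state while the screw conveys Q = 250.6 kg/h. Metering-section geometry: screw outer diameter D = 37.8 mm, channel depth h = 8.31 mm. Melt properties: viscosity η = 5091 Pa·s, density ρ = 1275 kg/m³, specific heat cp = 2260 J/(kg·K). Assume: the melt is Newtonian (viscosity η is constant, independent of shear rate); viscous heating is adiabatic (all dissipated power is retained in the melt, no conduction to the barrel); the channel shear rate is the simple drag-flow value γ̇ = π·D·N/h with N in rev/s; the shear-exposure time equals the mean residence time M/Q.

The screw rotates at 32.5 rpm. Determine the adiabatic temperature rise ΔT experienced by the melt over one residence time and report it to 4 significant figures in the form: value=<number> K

Throughput in SI: Q_s = 250.6 kg/h ÷ 3600 s/h = 0.0696111 kg/s
Mean residence time: t_res = M/Q_s = 13.50 kg / 0.0696111 kg/s = 193.935 s
D = 37.8 mm = 0.0378 m;  h = 8.31 mm = 0.00831 m;  N = 32.5 rpm / 60 = 0.541667 rev/s
γ̇ = π·D·N / h = π · 0.0378 · 0.541667 / 0.00831 = 7.74057 s⁻¹
Adiabatic rise: ΔT = η γ̇² t_res / (ρ cp) = 5091·(7.74057)²·193.935 / (1275·2260) = 20.5298 K

value=20.53 K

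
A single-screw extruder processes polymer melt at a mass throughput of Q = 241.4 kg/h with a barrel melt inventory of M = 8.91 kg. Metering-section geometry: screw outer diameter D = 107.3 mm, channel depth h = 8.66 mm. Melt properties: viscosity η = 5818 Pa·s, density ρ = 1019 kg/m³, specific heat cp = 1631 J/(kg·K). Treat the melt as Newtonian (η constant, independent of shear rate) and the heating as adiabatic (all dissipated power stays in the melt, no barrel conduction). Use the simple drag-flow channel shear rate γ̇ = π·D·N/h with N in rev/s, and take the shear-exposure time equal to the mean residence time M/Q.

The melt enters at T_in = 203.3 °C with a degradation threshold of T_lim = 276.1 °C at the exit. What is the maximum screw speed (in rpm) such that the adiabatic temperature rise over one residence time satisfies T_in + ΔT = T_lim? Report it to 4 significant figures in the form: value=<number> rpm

Throughput in SI: Q_s = 241.4 kg/h ÷ 3600 s/h = 0.0670556 kg/s
t_res = M / Q_s = 8.91 ÷ 0.0670556 = 132.875 s
Geometry in SI: D = 107.3 mm → 0.1073 m, h = 8.66 mm → 0.00866 m
Allowable rise: ΔT_a = T_lim − T_in = 276.1 − 203.3 = 72.8 K
Invert ΔT = ηγ̇²t_res/(ρcp) for γ̇: γ̇_max² = ΔT_a ρ cp / (η t_res) = 72.8·1019·1631 / (5818·132.875) = 156.51 s⁻²
γ̇_max = sqrt(156.51) = 12.5104 s⁻¹
N_max = γ̇_max·h / (π·D) = 12.5104 · 0.00866 / (π · 0.1073) = 0.321395 rev/s = 19.2837 rpm

value=19.28 rpm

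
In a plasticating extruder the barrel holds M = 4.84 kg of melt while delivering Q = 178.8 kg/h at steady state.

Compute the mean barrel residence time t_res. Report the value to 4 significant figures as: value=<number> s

Throughput in SI: Q_s = 178.8 kg/h ÷ 3600 s/h = 0.0496667 kg/s
t_res = M / Q_s = 4.84 / 0.0496667 = 97.4497 s

value=97.45 s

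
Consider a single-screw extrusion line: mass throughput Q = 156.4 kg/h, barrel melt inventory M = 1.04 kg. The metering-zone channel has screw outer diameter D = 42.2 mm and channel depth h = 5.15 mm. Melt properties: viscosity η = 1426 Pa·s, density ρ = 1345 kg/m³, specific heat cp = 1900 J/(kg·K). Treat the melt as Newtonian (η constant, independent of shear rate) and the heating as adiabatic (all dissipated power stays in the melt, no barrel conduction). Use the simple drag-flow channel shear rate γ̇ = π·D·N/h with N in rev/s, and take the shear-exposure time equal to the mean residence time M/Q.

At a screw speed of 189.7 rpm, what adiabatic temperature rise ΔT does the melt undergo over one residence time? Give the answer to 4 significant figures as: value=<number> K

Throughput in SI: Q_s = 156.4 kg/h ÷ 3600 s/h = 0.0434444 kg/s
t_res = M / Q_s = 1.04 / 0.0434444 = 23.9386 s
Convert to SI: D = 0.0422 m, h = 0.00515 m, N = 189.7/60 = 3.16167 rev/s
γ̇ = π·D·N / h = π · 0.0422 · 3.16167 / 0.00515 = 81.39 s⁻¹
ΔT = η·γ̇²·t_res / (ρ·cp) = 1426 · (81.39)² · 23.9386 / (1345 · 1900) = 88.4881 K

value=88.49 K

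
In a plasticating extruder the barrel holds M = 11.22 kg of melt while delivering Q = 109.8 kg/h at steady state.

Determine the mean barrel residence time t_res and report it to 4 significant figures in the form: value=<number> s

Q_s = Q / 3600 = 109.8 / 3600 = 0.0305 kg/s
t_res = M / Q_s = 11.22 / 0.0305 = 367.869 s

value=367.9 s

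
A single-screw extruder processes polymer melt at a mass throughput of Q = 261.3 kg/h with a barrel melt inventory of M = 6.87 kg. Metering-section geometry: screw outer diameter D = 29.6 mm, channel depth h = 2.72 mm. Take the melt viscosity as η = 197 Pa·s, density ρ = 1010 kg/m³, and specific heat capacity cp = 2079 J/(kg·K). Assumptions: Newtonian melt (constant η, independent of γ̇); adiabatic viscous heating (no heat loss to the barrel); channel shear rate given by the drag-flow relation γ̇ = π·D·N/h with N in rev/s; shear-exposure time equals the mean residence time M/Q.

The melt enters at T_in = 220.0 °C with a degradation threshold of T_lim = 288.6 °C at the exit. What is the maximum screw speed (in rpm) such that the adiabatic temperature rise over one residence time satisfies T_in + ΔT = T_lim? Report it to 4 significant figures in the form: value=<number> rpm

Convert throughput: Q = 261.3 kg/h = 261.3/3600 = 0.0725833 kg/s
Mean residence time: t_res = M/Q_s = 6.87 kg / 0.0725833 kg/s = 94.6498 s
Convert to metres: D = 0.0296 m, h = 0.00272 m
Allowable rise: ΔT_a = T_lim − T_in = 288.6 − 220.0 = 68.6 K
Invert ΔT = ηγ̇²t_res/(ρcp) for γ̇: γ̇_max² = ΔT_a ρ cp / (η t_res) = 68.6·1010·2079 / (197·94.6498) = 7725.27 s⁻²
γ̇_max = √7725.27 = 87.8935 s⁻¹
N_max = γ̇_max·h / (π·D) = 87.8935 · 0.00272 / (π · 0.0296) = 2.57089 rev/s = 154.254 rpm

value=154.3 rpm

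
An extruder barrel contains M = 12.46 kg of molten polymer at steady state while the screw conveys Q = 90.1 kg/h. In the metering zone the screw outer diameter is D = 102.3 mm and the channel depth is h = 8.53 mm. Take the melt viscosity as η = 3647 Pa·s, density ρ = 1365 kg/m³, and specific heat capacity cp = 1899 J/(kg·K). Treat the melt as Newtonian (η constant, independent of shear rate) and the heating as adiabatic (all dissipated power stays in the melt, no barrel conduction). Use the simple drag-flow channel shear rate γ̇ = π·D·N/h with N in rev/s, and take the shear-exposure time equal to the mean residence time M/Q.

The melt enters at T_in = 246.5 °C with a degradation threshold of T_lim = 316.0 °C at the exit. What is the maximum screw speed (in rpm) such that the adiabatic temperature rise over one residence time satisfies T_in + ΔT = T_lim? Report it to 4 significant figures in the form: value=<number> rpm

Convert throughput: Q = 90.1 kg/h = 90.1/3600 = 0.0250278 kg/s
t_res = M / Q_s = 12.46 ÷ 0.0250278 = 497.847 s
D = 102.3 mm = 0.1023 m;  h = 8.53 mm = 0.00853 m
Allowable rise: ΔT_a = T_lim − T_in = 316.0 − 246.5 = 69.5 K
Invert ΔT = ηγ̇²t_res/(ρcp) for γ̇: γ̇_max² = ΔT_a ρ cp / (η t_res) = 69.5·1365·1899 / (3647·497.847) = 99.2227 s⁻²
Take the square root: γ̇_max = √(99.2227) = 9.96106 s⁻¹
N_max = γ̇_max·h / (π·D) = 9.96106 · 0.00853 / (π · 0.1023) = 0.26438 rev/s = 15.8628 rpm

value=15.86 rpm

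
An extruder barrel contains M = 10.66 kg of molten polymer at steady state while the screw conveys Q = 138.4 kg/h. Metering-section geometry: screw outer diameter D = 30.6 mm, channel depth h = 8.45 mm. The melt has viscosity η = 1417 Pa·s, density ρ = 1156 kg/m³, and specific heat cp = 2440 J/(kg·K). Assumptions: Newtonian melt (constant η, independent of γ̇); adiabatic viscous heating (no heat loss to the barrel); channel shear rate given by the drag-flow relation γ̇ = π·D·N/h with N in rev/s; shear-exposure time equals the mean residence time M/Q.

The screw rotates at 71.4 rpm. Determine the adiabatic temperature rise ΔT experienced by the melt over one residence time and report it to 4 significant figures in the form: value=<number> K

value=25.53 K

Q_s = Q / 3600 = 138.4 / 3600 = 0.0384444 kg/s
t_res = M / Q_s = 10.66 ÷ 0.0384444 = 277.283 s
Convert to SI: D = 0.0306 m, h = 0.00845 m, N = 71.4/60 = 1.19 rev/s
Shear rate: γ̇ = πDN/h = π·0.0306·1.19/0.00845 = 13.5382 s⁻¹
ΔT = η·γ̇²·t_res/(ρ·cp) = [1417 × 13.5382² × 277.283] / [1156 × 2440] = 25.5311 K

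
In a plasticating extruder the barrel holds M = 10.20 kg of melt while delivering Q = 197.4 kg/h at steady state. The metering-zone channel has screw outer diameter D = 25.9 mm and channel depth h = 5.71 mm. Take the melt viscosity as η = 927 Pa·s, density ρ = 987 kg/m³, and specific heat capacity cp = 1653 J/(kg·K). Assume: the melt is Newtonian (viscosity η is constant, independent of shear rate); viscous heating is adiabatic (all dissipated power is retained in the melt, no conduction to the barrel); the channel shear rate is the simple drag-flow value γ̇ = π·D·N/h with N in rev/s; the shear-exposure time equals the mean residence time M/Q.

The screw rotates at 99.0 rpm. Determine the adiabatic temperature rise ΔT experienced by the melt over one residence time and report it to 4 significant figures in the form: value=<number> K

value=58.43 K

Q_s = Q / 3600 = 197.4 / 3600 = 0.0548333 kg/s
Mean residence time: t_res = M/Q_s = 10.20 kg / 0.0548333 kg/s = 186.018 s
Convert to SI: D = 0.0259 m, h = 0.00571 m, N = 99.0/60 = 1.65 rev/s
γ̇ = π D N / h = (π)(0.0259)(1.65) / 0.00571 = 23.5124 s⁻¹
Adiabatic rise: ΔT = η γ̇² t_res / (ρ cp) = 927·(23.5124)²·186.018 / (987·1653) = 58.4306 K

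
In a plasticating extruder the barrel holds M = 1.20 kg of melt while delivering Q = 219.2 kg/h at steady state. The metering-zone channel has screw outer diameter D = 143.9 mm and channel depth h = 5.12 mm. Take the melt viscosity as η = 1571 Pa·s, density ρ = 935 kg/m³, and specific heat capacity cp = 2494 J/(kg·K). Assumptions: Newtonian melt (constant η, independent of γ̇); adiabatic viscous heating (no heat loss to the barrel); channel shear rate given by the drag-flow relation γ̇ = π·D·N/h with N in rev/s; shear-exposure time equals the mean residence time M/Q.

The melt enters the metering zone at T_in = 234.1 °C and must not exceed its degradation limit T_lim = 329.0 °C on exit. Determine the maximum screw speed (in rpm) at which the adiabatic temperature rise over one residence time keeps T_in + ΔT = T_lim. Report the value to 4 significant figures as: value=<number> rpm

Throughput in SI: Q_s = 219.2 kg/h ÷ 3600 s/h = 0.0608889 kg/s
t_res = M / Q_s = 1.20 / 0.0608889 = 19.708 s
Convert to metres: D = 0.1439 m, h = 0.00512 m
ΔT_a = T_lim − T_in = 329.0 °C − 234.1 °C = 94.9 K
γ̇_max² = ΔT_a·ρ·cp/(η·t_res) = 94.9·935·2494/(1571·19.708) = 7147.51 s⁻²
Take the square root: γ̇_max = √(7147.51) = 84.543 s⁻¹
N_max = γ̇_max h / (πD) = 84.543·0.00512/(π·0.1439) = 0.957495 rev/s → ×60 = 57.4497 rpm

value=57.45 rpm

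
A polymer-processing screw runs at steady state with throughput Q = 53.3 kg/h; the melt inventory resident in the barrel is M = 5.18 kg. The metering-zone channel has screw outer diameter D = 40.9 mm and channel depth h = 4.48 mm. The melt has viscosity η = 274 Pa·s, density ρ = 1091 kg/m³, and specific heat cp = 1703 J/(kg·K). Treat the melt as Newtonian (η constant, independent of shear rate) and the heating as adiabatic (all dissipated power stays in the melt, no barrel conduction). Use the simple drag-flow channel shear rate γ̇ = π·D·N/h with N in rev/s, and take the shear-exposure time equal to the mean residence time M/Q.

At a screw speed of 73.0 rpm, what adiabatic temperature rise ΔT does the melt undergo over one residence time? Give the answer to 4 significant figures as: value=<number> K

value=62.83 K

Q_s = Q / 3600 = 53.3 / 3600 = 0.0148056 kg/s
t_res = M / Q_s = 5.18 / 0.0148056 = 349.869 s
Geometry in metres: D = 40.9 mm → 0.0409 m, h = 4.48 mm → 0.00448 m; screw speed N = 73.0 rpm = 1.21667 rev/s
γ̇ = π D N / h = (π)(0.0409)(1.21667) / 0.00448 = 34.8953 s⁻¹
ΔT = η·γ̇²·t_res/(ρ·cp) = [274 × 34.8953² × 349.869] / [1091 × 1703] = 62.8275 K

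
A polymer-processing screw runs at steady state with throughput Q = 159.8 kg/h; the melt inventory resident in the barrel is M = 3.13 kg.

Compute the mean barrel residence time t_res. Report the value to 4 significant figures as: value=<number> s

Throughput in SI: Q_s = 159.8 kg/h ÷ 3600 s/h = 0.0443889 kg/s
t_res = M / Q_s = 3.13 / 0.0443889 = 70.5131 s

value=70.51 s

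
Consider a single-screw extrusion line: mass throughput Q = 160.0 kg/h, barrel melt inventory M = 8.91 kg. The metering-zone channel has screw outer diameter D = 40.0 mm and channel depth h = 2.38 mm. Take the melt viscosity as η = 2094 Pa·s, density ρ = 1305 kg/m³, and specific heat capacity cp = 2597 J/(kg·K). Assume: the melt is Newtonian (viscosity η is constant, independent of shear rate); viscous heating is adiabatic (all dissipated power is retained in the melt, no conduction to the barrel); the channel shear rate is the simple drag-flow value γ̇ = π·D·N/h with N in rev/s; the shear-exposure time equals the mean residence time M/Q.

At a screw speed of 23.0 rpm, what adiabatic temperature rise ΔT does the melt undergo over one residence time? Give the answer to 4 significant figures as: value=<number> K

Throughput in SI: Q_s = 160.0 kg/h ÷ 3600 s/h = 0.0444444 kg/s
t_res = M / Q_s = 8.91 ÷ 0.0444444 = 200.475 s
Convert to SI: D = 0.04 m, h = 0.00238 m, N = 23.0/60 = 0.383333 rev/s
Shear rate: γ̇ = πDN/h = π·0.04·0.383333/0.00238 = 20.24 s⁻¹
ΔT = η·γ̇²·t_res / (ρ·cp) = 2094 · (20.24)² · 200.475 / (1305 · 2597) = 50.7427 K

value=50.74 K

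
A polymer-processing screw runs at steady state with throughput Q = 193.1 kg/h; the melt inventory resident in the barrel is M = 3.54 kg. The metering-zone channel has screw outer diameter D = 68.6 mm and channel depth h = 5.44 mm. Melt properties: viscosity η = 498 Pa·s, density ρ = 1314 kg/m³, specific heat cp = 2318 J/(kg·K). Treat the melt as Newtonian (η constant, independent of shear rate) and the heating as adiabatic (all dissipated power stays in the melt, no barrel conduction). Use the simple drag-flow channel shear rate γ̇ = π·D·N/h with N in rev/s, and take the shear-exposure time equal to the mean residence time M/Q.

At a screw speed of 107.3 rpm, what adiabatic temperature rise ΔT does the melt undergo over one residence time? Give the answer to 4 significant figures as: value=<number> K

Q_s = Q / 3600 = 193.1 / 3600 = 0.0536389 kg/s
t_res = M / Q_s = 3.54 / 0.0536389 = 65.9969 s
Geometry in metres: D = 68.6 mm → 0.0686 m, h = 5.44 mm → 0.00544 m; screw speed N = 107.3 rpm = 1.78833 rev/s
Shear rate: γ̇ = πDN/h = π·0.0686·1.78833/0.00544 = 70.8473 s⁻¹
Adiabatic rise: ΔT = η γ̇² t_res / (ρ cp) = 498·(70.8473)²·65.9969 / (1314·2318) = 54.1616 K

value=54.16 K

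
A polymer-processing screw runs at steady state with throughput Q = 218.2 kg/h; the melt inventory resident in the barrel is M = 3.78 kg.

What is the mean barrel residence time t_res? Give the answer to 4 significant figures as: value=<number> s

value=62.36 s

Convert throughput: Q = 218.2 kg/h = 218.2/3600 = 0.0606111 kg/s
t_res = M / Q_s = 3.78 / 0.0606111 = 62.3648 s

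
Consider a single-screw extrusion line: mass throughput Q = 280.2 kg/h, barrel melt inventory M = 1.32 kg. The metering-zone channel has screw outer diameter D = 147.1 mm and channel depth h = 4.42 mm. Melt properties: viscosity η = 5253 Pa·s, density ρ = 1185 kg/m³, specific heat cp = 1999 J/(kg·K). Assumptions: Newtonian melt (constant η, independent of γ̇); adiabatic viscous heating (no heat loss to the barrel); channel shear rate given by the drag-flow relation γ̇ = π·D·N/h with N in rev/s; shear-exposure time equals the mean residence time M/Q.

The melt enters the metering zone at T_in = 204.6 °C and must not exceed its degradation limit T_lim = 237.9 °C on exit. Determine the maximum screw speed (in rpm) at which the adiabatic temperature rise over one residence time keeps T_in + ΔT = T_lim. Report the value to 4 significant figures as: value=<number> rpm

Throughput in SI: Q_s = 280.2 kg/h ÷ 3600 s/h = 0.0778333 kg/s
Mean residence time: t_res = M/Q_s = 1.32 kg / 0.0778333 kg/s = 16.9593 s
D = 147.1 mm = 0.1471 m;  h = 4.42 mm = 0.00442 m
Allowable rise: ΔT_a = T_lim − T_in = 237.9 − 204.6 = 33.3 K
γ̇_max² = ΔT_a·ρ·cp/(η·t_res) = 33.3·1185·1999/(5253·16.9593) = 885.441 s⁻²
γ̇_max = √885.441 = 29.7564 s⁻¹
Solve γ̇ = πDN/h for N: N_max = γ̇_max·h/(π·D) = 29.7564 × 0.00442 / (π × 0.1471) = 0.284603 rev/s = 17.0762 rpm

value=17.08 rpm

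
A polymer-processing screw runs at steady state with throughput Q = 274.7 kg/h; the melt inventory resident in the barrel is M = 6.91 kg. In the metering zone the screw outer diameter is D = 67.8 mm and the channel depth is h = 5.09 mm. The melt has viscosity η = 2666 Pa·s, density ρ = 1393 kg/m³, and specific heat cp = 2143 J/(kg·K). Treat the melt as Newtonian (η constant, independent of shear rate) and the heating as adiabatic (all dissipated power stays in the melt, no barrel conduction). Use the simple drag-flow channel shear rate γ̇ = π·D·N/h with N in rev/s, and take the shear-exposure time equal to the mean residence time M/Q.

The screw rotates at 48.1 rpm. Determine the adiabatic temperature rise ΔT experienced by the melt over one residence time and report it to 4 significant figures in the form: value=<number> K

Convert throughput: Q = 274.7 kg/h = 274.7/3600 = 0.0763056 kg/s
Mean residence time: t_res = M/Q_s = 6.91 kg / 0.0763056 kg/s = 90.557 s
Convert to SI: D = 0.0678 m, h = 0.00509 m, N = 48.1/60 = 0.801667 rev/s
γ̇ = π·D·N / h = π · 0.0678 · 0.801667 / 0.00509 = 33.5471 s⁻¹
ΔT = η·γ̇²·t_res / (ρ·cp) = 2666 · (33.5471)² · 90.557 / (1393 · 2143) = 91.0165 K

value=91.02 K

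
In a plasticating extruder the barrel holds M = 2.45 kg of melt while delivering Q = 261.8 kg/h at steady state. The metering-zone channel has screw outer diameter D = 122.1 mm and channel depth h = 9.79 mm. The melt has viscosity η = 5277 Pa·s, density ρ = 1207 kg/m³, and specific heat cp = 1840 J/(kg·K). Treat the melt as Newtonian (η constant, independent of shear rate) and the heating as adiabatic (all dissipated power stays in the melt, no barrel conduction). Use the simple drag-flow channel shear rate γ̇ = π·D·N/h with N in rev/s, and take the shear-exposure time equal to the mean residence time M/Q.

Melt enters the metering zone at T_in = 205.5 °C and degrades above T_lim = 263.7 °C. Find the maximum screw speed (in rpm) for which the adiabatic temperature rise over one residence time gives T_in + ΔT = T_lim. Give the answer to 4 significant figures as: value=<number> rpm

Throughput in SI: Q_s = 261.8 kg/h ÷ 3600 s/h = 0.0727222 kg/s
t_res = M / Q_s = 2.45 / 0.0727222 = 33.6898 s
D = 122.1 mm = 0.1221 m;  h = 9.79 mm = 0.00979 m
ΔT_a = T_lim − T_in = 263.7 − 205.5 = 58.2 K
Invert ΔT = ηγ̇²t_res/(ρcp) for γ̇: γ̇_max² = ΔT_a ρ cp / (η t_res) = 58.2·1207·1840 / (5277·33.6898) = 727.046 s⁻²
Take the square root: γ̇_max = √(727.046) = 26.9638 s⁻¹
Solve γ̇ = πDN/h for N: N_max = γ̇_max·h/(π·D) = 26.9638 × 0.00979 / (π × 0.1221) = 0.688174 rev/s = 41.2904 rpm

value=41.29 rpm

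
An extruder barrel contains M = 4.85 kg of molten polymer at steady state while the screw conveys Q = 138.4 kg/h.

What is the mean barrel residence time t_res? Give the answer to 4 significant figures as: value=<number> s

value=126.2 s

Convert throughput: Q = 138.4 kg/h = 138.4/3600 = 0.0384444 kg/s
t_res = M / Q_s = 4.85 / 0.0384444 = 126.156 s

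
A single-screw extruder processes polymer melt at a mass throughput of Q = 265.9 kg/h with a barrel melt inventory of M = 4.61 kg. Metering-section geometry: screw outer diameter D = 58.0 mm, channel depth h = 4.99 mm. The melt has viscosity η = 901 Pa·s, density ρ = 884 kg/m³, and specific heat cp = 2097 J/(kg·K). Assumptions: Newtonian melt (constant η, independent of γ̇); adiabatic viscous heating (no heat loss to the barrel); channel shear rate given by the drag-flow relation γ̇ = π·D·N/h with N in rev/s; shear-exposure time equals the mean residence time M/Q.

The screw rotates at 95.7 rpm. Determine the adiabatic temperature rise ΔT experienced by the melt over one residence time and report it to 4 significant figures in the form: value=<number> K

Convert throughput: Q = 265.9 kg/h = 265.9/3600 = 0.0738611 kg/s
t_res = M / Q_s = 4.61 / 0.0738611 = 62.4144 s
Convert to SI: D = 0.058 m, h = 0.00499 m, N = 95.7/60 = 1.595 rev/s
Shear rate: γ̇ = πDN/h = π·0.058·1.595/0.00499 = 58.2422 s⁻¹
ΔT = η·γ̇²·t_res/(ρ·cp) = [901 × 58.2422² × 62.4144] / [884 × 2097] = 102.905 K

value=102.9 K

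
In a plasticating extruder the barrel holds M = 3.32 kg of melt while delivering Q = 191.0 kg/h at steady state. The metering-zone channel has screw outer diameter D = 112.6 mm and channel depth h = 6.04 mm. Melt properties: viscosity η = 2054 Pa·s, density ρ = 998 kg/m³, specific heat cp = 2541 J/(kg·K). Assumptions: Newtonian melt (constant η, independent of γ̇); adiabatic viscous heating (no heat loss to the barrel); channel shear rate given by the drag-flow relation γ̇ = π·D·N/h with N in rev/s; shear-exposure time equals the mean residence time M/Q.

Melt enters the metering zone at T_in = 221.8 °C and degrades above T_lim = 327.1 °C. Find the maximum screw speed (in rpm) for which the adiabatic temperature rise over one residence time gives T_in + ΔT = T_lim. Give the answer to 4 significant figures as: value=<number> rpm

Throughput in SI: Q_s = 191.0 kg/h ÷ 3600 s/h = 0.0530556 kg/s
Mean residence time: t_res = M/Q_s = 3.32 kg / 0.0530556 kg/s = 62.5759 s
D = 112.6 mm = 0.1126 m;  h = 6.04 mm = 0.00604 m
Allowable rise: ΔT_a = T_lim − T_in = 327.1 − 221.8 = 105.3 K
γ̇_max² = ΔT_a·ρ·cp/(η·t_res) = 105.3·998·2541/(2054·62.5759) = 2077.57 s⁻²
γ̇_max = √2077.57 = 45.5804 s⁻¹
Solve γ̇ = πDN/h for N: N_max = γ̇_max·h/(π·D) = 45.5804 × 0.00604 / (π × 0.1126) = 0.778263 rev/s = 46.6958 rpm

value=46.70 rpm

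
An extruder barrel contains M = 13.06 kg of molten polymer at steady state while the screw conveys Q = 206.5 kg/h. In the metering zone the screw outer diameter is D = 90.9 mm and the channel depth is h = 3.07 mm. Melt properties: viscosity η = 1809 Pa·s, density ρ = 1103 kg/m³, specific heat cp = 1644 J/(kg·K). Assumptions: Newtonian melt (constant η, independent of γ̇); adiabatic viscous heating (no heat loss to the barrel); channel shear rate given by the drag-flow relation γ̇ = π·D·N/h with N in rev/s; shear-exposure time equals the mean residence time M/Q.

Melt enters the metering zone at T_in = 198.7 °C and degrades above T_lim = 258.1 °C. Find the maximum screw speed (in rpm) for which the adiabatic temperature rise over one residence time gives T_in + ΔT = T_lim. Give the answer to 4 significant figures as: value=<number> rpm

value=10.43 rpm

Q_s = Q / 3600 = 206.5 / 3600 = 0.0573611 kg/s
Mean residence time: t_res = M/Q_s = 13.06 kg / 0.0573611 kg/s = 227.68 s
Convert to metres: D = 0.0909 m, h = 0.00307 m
Allowable rise: ΔT_a = T_lim − T_in = 258.1 − 198.7 = 59.4 K
γ̇_max² = ΔT_a·ρ·cp / (η·t_res) = [59.4 × 1103 × 1644] / [1809 × 227.68] = 261.517 s⁻²
Take the square root: γ̇_max = √(261.517) = 16.1715 s⁻¹
Solve γ̇ = πDN/h for N: N_max = γ̇_max·h/(π·D) = 16.1715 × 0.00307 / (π × 0.0909) = 0.17385 rev/s = 10.431 rpm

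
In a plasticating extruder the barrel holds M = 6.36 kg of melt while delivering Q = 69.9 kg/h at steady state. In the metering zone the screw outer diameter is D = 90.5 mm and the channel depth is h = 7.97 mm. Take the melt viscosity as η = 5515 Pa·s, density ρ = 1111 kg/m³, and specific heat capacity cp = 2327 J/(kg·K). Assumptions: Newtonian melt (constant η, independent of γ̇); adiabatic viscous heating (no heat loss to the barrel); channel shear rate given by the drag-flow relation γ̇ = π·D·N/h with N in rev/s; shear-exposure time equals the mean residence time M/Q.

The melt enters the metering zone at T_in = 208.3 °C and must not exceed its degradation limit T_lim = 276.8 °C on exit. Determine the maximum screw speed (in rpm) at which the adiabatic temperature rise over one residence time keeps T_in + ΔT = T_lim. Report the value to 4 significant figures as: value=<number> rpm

value=16.65 rpm

Throughput in SI: Q_s = 69.9 kg/h ÷ 3600 s/h = 0.0194167 kg/s
t_res = M / Q_s = 6.36 / 0.0194167 = 327.554 s
D = 90.5 mm = 0.0905 m;  h = 7.97 mm = 0.00797 m
ΔT_a = T_lim − T_in = 276.8 °C − 208.3 °C = 68.5 K
Invert ΔT = ηγ̇²t_res/(ρcp) for γ̇: γ̇_max² = ΔT_a ρ cp / (η t_res) = 68.5·1111·2327 / (5515·327.554) = 98.0332 s⁻²
γ̇_max = sqrt(98.0332) = 9.90117 s⁻¹
N_max = γ̇_max h / (πD) = 9.90117·0.00797/(π·0.0905) = 0.277553 rev/s → ×60 = 16.6532 rpm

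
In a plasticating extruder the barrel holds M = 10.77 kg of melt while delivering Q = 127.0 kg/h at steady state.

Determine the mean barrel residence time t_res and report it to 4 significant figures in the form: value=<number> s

value=305.3 s

Throughput in SI: Q_s = 127.0 kg/h ÷ 3600 s/h = 0.0352778 kg/s
t_res = M / Q_s = 10.77 / 0.0352778 = 305.291 s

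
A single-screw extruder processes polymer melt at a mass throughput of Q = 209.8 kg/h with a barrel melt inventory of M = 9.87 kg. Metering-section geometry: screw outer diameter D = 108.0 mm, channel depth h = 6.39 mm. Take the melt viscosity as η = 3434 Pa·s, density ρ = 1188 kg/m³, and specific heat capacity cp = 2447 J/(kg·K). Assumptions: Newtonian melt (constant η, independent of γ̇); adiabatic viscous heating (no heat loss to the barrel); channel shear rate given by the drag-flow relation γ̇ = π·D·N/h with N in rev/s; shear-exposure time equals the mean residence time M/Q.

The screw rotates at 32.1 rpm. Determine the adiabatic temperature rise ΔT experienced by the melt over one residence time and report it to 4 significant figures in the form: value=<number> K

Throughput in SI: Q_s = 209.8 kg/h ÷ 3600 s/h = 0.0582778 kg/s
Mean residence time: t_res = M/Q_s = 9.87 kg / 0.0582778 kg/s = 169.361 s
D = 108.0 mm = 0.108 m;  h = 6.39 mm = 0.00639 m;  N = 32.1 rpm / 60 = 0.535 rev/s
γ̇ = π D N / h = (π)(0.108)(0.535) / 0.00639 = 28.4071 s⁻¹
ΔT = η·γ̇²·t_res / (ρ·cp) = 3434 · (28.4071)² · 169.361 / (1188 · 2447) = 161.442 K

value=161.4 K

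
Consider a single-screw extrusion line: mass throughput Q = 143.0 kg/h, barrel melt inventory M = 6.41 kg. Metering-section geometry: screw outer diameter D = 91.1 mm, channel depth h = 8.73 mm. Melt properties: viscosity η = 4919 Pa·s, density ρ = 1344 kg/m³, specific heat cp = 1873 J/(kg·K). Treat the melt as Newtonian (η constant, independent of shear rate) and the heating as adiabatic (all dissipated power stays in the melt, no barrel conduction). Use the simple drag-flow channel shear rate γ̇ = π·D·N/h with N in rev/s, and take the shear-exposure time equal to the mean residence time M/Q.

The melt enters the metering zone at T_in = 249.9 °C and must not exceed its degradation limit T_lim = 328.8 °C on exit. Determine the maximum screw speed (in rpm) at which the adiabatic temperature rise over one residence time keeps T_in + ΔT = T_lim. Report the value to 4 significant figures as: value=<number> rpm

value=28.95 rpm

Throughput in SI: Q_s = 143.0 kg/h ÷ 3600 s/h = 0.0397222 kg/s
t_res = M / Q_s = 6.41 / 0.0397222 = 161.371 s
Geometry in SI: D = 91.1 mm → 0.0911 m, h = 8.73 mm → 0.00873 m
ΔT_a = T_lim − T_in = 328.8 − 249.9 = 78.9 K
Invert ΔT = ηγ̇²t_res/(ρcp) for γ̇: γ̇_max² = ΔT_a ρ cp / (η t_res) = 78.9·1344·1873 / (4919·161.371) = 250.215 s⁻²
γ̇_max = sqrt(250.215) = 15.8182 s⁻¹
Solve γ̇ = πDN/h for N: N_max = γ̇_max·h/(π·D) = 15.8182 × 0.00873 / (π × 0.0911) = 0.482506 rev/s = 28.9503 rpm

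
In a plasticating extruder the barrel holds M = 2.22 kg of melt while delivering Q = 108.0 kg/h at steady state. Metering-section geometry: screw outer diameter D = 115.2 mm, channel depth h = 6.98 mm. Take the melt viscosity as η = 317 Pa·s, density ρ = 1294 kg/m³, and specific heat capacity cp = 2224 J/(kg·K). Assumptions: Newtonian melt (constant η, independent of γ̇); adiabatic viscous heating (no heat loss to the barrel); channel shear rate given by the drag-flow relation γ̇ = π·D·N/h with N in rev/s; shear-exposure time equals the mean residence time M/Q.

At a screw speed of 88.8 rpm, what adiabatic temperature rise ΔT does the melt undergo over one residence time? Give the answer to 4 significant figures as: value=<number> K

value=48.00 K

Q_s = Q / 3600 = 108.0 / 3600 = 0.03 kg/s
t_res = M / Q_s = 2.22 / 0.03 = 74 s
D = 115.2 mm = 0.1152 m;  h = 6.98 mm = 0.00698 m;  N = 88.8 rpm / 60 = 1.48 rev/s
γ̇ = π D N / h = (π)(0.1152)(1.48) / 0.00698 = 76.7377 s⁻¹
ΔT = η·γ̇²·t_res / (ρ·cp) = 317 · (76.7377)² · 74 / (1294 · 2224) = 47.9998 K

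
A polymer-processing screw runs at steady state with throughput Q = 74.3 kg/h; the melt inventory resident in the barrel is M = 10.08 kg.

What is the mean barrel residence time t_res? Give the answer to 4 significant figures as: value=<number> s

Throughput in SI: Q_s = 74.3 kg/h ÷ 3600 s/h = 0.0206389 kg/s
t_res = M / Q_s = 10.08 ÷ 0.0206389 = 488.398 s

value=488.4 s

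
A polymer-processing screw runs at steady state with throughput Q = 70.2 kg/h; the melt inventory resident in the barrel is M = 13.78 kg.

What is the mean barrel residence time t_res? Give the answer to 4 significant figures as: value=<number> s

Q_s = Q / 3600 = 70.2 / 3600 = 0.0195 kg/s
t_res = M / Q_s = 13.78 ÷ 0.0195 = 706.667 s

value=706.7 s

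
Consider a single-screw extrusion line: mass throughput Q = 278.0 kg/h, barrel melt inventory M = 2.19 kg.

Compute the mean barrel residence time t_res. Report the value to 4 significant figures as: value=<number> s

Q_s = Q / 3600 = 278.0 / 3600 = 0.0772222 kg/s
t_res = M / Q_s = 2.19 ÷ 0.0772222 = 28.3597 s

value=28.36 s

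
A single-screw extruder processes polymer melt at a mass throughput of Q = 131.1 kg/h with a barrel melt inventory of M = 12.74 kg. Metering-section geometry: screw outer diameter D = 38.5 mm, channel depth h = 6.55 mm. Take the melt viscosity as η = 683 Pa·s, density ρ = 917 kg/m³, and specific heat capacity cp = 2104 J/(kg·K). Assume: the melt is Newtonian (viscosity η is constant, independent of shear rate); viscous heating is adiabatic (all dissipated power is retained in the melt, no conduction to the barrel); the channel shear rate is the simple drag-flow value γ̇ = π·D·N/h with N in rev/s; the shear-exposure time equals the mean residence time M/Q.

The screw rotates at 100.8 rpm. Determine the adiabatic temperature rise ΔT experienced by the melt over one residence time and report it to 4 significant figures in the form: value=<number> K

Throughput in SI: Q_s = 131.1 kg/h ÷ 3600 s/h = 0.0364167 kg/s
t_res = M / Q_s = 12.74 ÷ 0.0364167 = 349.84 s
D = 38.5 mm = 0.0385 m;  h = 6.55 mm = 0.00655 m;  N = 100.8 rpm / 60 = 1.68 rev/s
γ̇ = π·D·N / h = π · 0.0385 · 1.68 / 0.00655 = 31.0226 s⁻¹
Adiabatic rise: ΔT = η γ̇² t_res / (ρ cp) = 683·(31.0226)²·349.84 / (917·2104) = 119.188 K

value=119.2 K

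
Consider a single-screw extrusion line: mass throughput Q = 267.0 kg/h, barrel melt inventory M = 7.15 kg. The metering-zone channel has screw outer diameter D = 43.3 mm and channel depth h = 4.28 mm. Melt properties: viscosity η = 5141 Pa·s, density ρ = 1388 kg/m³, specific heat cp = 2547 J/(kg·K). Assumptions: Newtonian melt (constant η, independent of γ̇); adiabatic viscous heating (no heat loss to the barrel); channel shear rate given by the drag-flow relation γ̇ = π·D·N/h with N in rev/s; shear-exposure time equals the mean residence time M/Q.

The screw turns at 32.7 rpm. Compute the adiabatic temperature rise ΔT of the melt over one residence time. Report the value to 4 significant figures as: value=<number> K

Convert throughput: Q = 267.0 kg/h = 267.0/3600 = 0.0741667 kg/s
Mean residence time: t_res = M/Q_s = 7.15 kg / 0.0741667 kg/s = 96.4045 s
Geometry in metres: D = 43.3 mm → 0.0433 m, h = 4.28 mm → 0.00428 m; screw speed N = 32.7 rpm = 0.545 rev/s
γ̇ = π D N / h = (π)(0.0433)(0.545) / 0.00428 = 17.3217 s⁻¹
ΔT = η·γ̇²·t_res/(ρ·cp) = [5141 × 17.3217² × 96.4045] / [1388 × 2547] = 42.0637 K

value=42.06 K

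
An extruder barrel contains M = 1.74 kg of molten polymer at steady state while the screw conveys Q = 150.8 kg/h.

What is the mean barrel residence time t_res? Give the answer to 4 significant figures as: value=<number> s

Throughput in SI: Q_s = 150.8 kg/h ÷ 3600 s/h = 0.0418889 kg/s
Mean residence time: t_res = M/Q_s = 1.74 kg / 0.0418889 kg/s = 41.5385 s

value=41.54 s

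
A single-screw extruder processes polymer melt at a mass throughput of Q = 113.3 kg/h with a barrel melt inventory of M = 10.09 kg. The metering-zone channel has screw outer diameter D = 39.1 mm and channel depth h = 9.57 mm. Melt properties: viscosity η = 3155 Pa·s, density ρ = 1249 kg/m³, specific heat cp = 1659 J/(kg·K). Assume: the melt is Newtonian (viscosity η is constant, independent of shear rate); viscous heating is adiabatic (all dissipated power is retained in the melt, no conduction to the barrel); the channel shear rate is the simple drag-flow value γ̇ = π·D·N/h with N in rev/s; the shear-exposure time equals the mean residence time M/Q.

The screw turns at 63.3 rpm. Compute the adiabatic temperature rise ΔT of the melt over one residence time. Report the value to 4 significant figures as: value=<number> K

Convert throughput: Q = 113.3 kg/h = 113.3/3600 = 0.0314722 kg/s
t_res = M / Q_s = 10.09 / 0.0314722 = 320.6 s
Convert to SI: D = 0.0391 m, h = 0.00957 m, N = 63.3/60 = 1.055 rev/s
Shear rate: γ̇ = πDN/h = π·0.0391·1.055/0.00957 = 13.5415 s⁻¹
ΔT = η·γ̇²·t_res / (ρ·cp) = 3155 · (13.5415)² · 320.6 / (1249 · 1659) = 89.5135 K

value=89.51 K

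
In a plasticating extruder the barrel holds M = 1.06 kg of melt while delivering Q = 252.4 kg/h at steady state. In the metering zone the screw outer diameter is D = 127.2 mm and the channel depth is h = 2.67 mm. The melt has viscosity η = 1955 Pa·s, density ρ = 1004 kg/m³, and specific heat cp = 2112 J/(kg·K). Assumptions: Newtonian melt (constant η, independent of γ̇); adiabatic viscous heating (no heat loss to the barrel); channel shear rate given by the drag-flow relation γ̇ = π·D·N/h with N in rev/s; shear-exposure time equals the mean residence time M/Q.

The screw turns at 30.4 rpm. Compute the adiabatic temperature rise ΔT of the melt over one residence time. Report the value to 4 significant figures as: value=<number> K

Convert throughput: Q = 252.4 kg/h = 252.4/3600 = 0.0701111 kg/s
t_res = M / Q_s = 1.06 ÷ 0.0701111 = 15.1189 s
Convert to SI: D = 0.1272 m, h = 0.00267 m, N = 30.4/60 = 0.506667 rev/s
γ̇ = π·D·N / h = π · 0.1272 · 0.506667 / 0.00267 = 75.8312 s⁻¹
ΔT = η·γ̇²·t_res / (ρ·cp) = 1955 · (75.8312)² · 15.1189 / (1004 · 2112) = 80.1557 K

value=80.16 K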